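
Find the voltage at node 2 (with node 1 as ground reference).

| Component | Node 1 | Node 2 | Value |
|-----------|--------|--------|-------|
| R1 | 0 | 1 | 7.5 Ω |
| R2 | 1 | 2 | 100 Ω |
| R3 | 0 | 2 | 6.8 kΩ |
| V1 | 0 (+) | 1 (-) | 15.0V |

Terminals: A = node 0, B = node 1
Nodal analysis, taking node 1 as the 0 V reference.
Source V1 fixes V_0 = 15 V.
KCL at each unknown node (sum of currents leaving = 0; resistances in Ω):
  Node 2: (V_2 - 0)/100 + (V_2 - 15)/6800 = 0
Collecting terms: 0.01015 × V_2 = 0.002206  =>  V_2 = 0.2174 V
The requested potential is V_2 = 0.2174 V.

Final answer: V_2 = 0.2174 V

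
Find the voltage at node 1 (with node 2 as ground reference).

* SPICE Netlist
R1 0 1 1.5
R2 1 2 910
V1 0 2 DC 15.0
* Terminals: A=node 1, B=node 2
Nodal analysis, taking node 2 as the 0 V reference.
Source V1 fixes V_0 = 15 V.
KCL at each unknown node (sum of currents leaving = 0; resistances in Ω):
  Node 1: (V_1 - 15)/1.5 + (V_1 - 0)/910 = 0
Collecting terms: 0.6678 × V_1 = 10  =>  V_1 = 14.98 V
The requested potential is V_1 = 14.98 V.

Final answer: V_1 = 14.98 V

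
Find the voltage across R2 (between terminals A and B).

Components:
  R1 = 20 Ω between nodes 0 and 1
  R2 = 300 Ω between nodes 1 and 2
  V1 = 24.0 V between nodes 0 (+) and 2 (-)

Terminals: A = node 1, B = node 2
R1 and R2 are in series across V1 (node 0 → node 1 → node 2), and the output A–B is taken across R2, so this is a voltage divider.
Series current: I = V1/(R1 + R2) = 24/(20 + 300) = 24/320 = 0.075 A
V_R2 = I × R2 = V1 × R2/(R1 + R2) = 24 × 300/320 = 22.5 V

Final answer: 22.5 V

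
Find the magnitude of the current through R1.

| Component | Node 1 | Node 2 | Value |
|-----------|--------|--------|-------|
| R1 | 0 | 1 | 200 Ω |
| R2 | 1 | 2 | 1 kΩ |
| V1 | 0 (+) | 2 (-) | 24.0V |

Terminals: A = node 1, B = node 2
Nodal analysis, taking node 2 as the 0 V reference.
Source V1 fixes V_0 = 24 V.
KCL at each unknown node (sum of currents leaving = 0; resistances in Ω):
  Node 1: (V_1 - 24)/200 + (V_1 - 0)/1000 = 0
Collecting terms: 0.006 × V_1 = 0.12  =>  V_1 = 20 V
I_R1 = (V_0 - V_1)/R1 = (24 - 20)/200 = 0.02 A
|I_R1| = 0.02 A

Final answer: |I_R1| = 0.02 A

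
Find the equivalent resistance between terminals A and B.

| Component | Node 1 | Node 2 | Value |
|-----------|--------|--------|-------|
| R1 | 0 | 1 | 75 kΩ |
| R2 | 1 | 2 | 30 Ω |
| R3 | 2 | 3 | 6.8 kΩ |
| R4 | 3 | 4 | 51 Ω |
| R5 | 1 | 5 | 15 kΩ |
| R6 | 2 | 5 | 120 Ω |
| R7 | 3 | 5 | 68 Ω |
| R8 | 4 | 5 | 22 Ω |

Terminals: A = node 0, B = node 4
The network is not a plain series/parallel combination. Inject a 1 A test current into terminal A (node 0) and return it from terminal B (node 4); then R_eq = V_A / (1 A).
Nodal analysis, taking node 4 as the 0 V reference.
Current source I_test pushes 1 A into node 0 and draws it out of node 4.
KCL at each unknown node (sum of currents leaving = 0; resistances in Ω):
  Node 0: (V_0 - V_1)/75000 - 1 = 0
  Node 1: (V_1 - V_0)/75000 + (V_1 - V_2)/30 + (V_1 - V_5)/15000 = 0
  Node 2: (V_2 - V_1)/30 + (V_2 - V_3)/6800 + (V_2 - V_5)/120 = 0
  Node 3: (V_3 - V_2)/6800 + (V_3 - 0)/51 + (V_3 - V_5)/68 = 0
  Node 5: (V_5 - V_1)/15000 + (V_5 - V_2)/120 + (V_5 - V_3)/68 + (V_5 - 0)/22 = 0
Collecting terms (coefficients in siemens):
  0.00001333·V_0 - 0.00001333·V_1 = 1
  0.03341·V_1 - 0.00001333·V_0 - 0.03333·V_2 - 0.00006667·V_5 = 0
  0.04181·V_2 - 0.03333·V_1 - 0.0001471·V_3 - 0.008333·V_5 = 0
  0.03446·V_3 - 0.0001471·V_2 - 0.01471·V_5 = 0
  0.06856·V_5 - 0.00006667·V_1 - 0.008333·V_2 - 0.01471·V_3 = 0
Solving these 5 simultaneous equations (Gaussian elimination) gives:
  V_0 = 75160 V, V_1 = 164.7 V, V_2 = 135 V, V_3 = 8.415 V
  V_5 = 18.37 V
R_eq = V_0 / 1 A = 75160 Ω = 75.16 kΩ

Final answer: 75.16 kΩ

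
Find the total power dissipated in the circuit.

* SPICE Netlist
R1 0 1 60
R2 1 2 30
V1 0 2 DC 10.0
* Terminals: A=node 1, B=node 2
Nodal analysis, taking node 2 as the 0 V reference.
Source V1 fixes V_0 = 10 V.
KCL at each unknown node (sum of currents leaving = 0; resistances in Ω):
  Node 1: (V_1 - 10)/60 + (V_1 - 0)/30 = 0
Collecting terms: 0.05 × V_1 = 0.1667  =>  V_1 = 3.333 V
Power in each resistor, P = (ΔV)²/R:
  P_R1 = (10 - 3.333)²/60 = 0.7407 W
  P_R2 = (3.333 - 0)²/30 = 0.3704 W
P_total = P_R1 + P_R2 = 1.111 W

Final answer: 1.111 W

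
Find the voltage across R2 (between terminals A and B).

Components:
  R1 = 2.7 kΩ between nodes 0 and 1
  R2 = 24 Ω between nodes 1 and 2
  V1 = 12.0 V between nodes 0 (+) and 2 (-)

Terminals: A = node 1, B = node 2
R1 and R2 are in series across V1 (node 0 → node 1 → node 2), and the output A–B is taken across R2, so this is a voltage divider.
Series current: I = V1/(R1 + R2) = 12/(2700 + 24) = 12/2724 = 0.004405 A
V_R2 = I × R2 = V1 × R2/(R1 + R2) = 12 × 24/2724 = 0.1057 V

Final answer: 0.1057 V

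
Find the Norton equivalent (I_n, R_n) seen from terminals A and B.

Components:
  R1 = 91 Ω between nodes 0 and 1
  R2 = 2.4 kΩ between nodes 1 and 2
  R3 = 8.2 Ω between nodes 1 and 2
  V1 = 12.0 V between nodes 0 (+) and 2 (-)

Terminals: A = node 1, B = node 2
Find the Thévenin equivalent first; then I_n = V_th/R_th and R_n = R_th.
Step 1 — V_th is the open-circuit voltage V_A - V_B (nothing connected across the terminals).
Nodal analysis, taking node 2 as the 0 V reference.
Source V1 fixes V_0 = 12 V.
KCL at each unknown node (sum of currents leaving = 0; resistances in Ω):
  Node 1: (V_1 - 12)/91 + (V_1 - 0)/2400 + (V_1 - 0)/8.2 = 0
Collecting terms: 0.1334 × V_1 = 0.1319  =>  V_1 = 0.9888 V
V_th = V_1 - V_2 = 0.9888 - 0 = 0.9888 V
Step 2 — R_th: zero the source — replace V1 by a short circuit (node 2 merges into node 0) — and find the resistance seen between A (node 1) and B (node 0).
Reduce the network between node 1 (A) and node 0 (B) by series/parallel combination:
  Rp1 = R1 ‖ R2 ‖ R3 (parallel, all between nodes 0 and 1) = 1/(1/91 + 1/2400 + 1/8.2) = 7.499 Ω
R_th = 7.499 Ω
I_n = V_th/R_th = 0.9888/7.499 = 0.1319 A, and R_n = R_th = 7.499 Ω

Final answer: I_n = 0.1319 A, R_n = 7.499 Ω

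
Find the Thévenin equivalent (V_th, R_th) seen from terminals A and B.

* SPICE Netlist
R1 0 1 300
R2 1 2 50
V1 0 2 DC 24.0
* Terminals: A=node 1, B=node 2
Step 1 — V_th is the open-circuit voltage V_A - V_B (nothing connected across the terminals).
Nodal analysis, taking node 2 as the 0 V reference.
Source V1 fixes V_0 = 24 V.
KCL at each unknown node (sum of currents leaving = 0; resistances in Ω):
  Node 1: (V_1 - 24)/300 + (V_1 - 0)/50 = 0
Collecting terms: 0.02333 × V_1 = 0.08  =>  V_1 = 3.429 V
V_th = V_1 - V_2 = 3.429 - 0 = 3.429 V
Step 2 — R_th: zero the source — replace V1 by a short circuit (node 2 merges into node 0) — and find the resistance seen between A (node 1) and B (node 0).
Reduce the network between node 1 (A) and node 0 (B) by series/parallel combination:
  Rp1 = R1 ‖ R2 (parallel, both between nodes 0 and 1) = 1/(1/300 + 1/50) = 42.86 Ω
R_th = 42.86 Ω

Final answer: V_th = 3.429 V, R_th = 42.86 Ω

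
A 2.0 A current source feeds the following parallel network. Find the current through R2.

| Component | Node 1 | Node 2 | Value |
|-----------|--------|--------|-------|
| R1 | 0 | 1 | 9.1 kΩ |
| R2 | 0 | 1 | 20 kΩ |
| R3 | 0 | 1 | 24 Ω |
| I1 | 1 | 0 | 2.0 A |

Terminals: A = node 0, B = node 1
All resistors sit directly between nodes 0 and 1, so they are in parallel and share one voltage V; the full source current 2 A splits among them.
1/R_par = 1/9100 + 1/20000 + 1/24 = 0.04183 S  =>  R_par = 23.91 Ω
V = I × R_par = 2 × 23.91 = 47.82 V
I_R2 = V/R2 = 47.82/20000 = 0.002391 A

Final answer: 0.002391 A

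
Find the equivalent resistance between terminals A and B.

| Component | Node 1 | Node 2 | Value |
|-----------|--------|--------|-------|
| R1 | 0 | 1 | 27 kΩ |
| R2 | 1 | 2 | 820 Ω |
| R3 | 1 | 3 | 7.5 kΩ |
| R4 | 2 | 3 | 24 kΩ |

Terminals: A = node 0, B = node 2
Reduce the network between node 0 (A) and node 2 (B) by series/parallel combination:
  Rs1 = R3 + R4 (series, joined only at node 3) = 7500 + 24000 = 31500 Ω
  Rp1 = R2 ‖ Rs1 (parallel, both between nodes 1 and 2) = 1/(1/820 + 1/31500) = 799.2 Ω
  Rs2 = R1 + Rp1 (series, joined only at node 1) = 27000 + 799.2 = 27800 Ω
R_eq = 27.8 kΩ

Final answer: 27.8 kΩ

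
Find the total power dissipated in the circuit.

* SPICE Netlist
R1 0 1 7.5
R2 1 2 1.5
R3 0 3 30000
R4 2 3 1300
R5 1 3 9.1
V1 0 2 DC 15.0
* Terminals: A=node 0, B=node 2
Nodal analysis, taking node 2 as the 0 V reference.
Source V1 fixes V_0 = 15 V.
KCL at each unknown node (sum of currents leaving = 0; resistances in Ω):
  Node 1: (V_1 - 15)/7.5 + (V_1 - 0)/1.5 + (V_1 - V_3)/9.1 = 0
  Node 3: (V_3 - 15)/30000 + (V_3 - 0)/1300 + (V_3 - V_1)/9.1 = 0
Collecting terms (coefficients in siemens):
  0.9099·V_1 - 0.1099·V_3 = 2
  0.1107·V_3 - 0.1099·V_1 = 0.0005
Determinant D = (0.9099)(0.1107) - (-0.1099)(-0.1099) = 0.08864
V_1 = [(2)(0.1107) - (-0.1099)(0.0005)]/D = 2.498 V
V_3 = [(0.9099)(0.0005) - (2)(-0.1099)]/D = 2.485 V
Power in each resistor, P = (ΔV)²/R:
  P_R1 = (15 - 2.498)²/7.5 = 20.84 W
  P_R2 = (2.498 - 0)²/1.5 = 4.16 W
  P_R3 = (15 - 2.485)²/30000 = 0.005221 W
  P_R4 = (0 - 2.485)²/1300 = 0.004748 W
  P_R5 = (2.498 - 2.485)²/9.1 = 0.00002031 W
P_total = P_R1 + P_R2 + P_R3 + P_R4 + P_R5 = 25.01 W

Final answer: 25.01 W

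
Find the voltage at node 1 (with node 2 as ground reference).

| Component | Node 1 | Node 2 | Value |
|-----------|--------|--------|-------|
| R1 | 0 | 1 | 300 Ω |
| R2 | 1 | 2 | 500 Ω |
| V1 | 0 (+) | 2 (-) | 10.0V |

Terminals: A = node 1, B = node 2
Nodal analysis, taking node 2 as the 0 V reference.
Source V1 fixes V_0 = 10 V.
KCL at each unknown node (sum of currents leaving = 0; resistances in Ω):
  Node 1: (V_1 - 10)/300 + (V_1 - 0)/500 = 0
Collecting terms: 0.005333 × V_1 = 0.03333  =>  V_1 = 6.25 V
The requested potential is V_1 = 6.25 V.

Final answer: V_1 = 6.25 V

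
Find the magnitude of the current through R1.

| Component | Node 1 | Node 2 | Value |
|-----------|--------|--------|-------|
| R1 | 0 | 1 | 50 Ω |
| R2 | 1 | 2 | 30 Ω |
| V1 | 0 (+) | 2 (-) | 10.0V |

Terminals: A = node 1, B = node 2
Nodal analysis, taking node 2 as the 0 V reference.
Source V1 fixes V_0 = 10 V.
KCL at each unknown node (sum of currents leaving = 0; resistances in Ω):
  Node 1: (V_1 - 10)/50 + (V_1 - 0)/30 = 0
Collecting terms: 0.05333 × V_1 = 0.2  =>  V_1 = 3.75 V
I_R1 = (V_0 - V_1)/R1 = (10 - 3.75)/50 = 0.125 A
|I_R1| = 0.125 A

Final answer: |I_R1| = 0.125 A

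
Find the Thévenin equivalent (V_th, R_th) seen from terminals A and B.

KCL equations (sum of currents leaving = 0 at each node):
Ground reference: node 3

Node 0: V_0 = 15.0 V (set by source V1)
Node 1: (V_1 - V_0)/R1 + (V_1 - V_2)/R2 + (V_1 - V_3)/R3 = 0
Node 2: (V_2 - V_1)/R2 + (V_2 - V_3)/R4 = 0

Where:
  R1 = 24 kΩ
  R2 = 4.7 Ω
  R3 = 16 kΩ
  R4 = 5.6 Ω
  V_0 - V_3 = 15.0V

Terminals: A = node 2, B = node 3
Step 1 — V_th is the open-circuit voltage V_A - V_B (nothing connected across the terminals).
Nodal analysis, taking node 3 as the 0 V reference.
Source V1 fixes V_0 = 15 V.
KCL at each unknown node (sum of currents leaving = 0; resistances in Ω):
  Node 1: (V_1 - 15)/24000 + (V_1 - V_2)/4.7 + (V_1 - 0)/16000 = 0
  Node 2: (V_2 - V_1)/4.7 + (V_2 - 0)/5.6 = 0
Collecting terms (coefficients in siemens):
  0.2129·V_1 - 0.2128·V_2 = 0.000625
  0.3913·V_2 - 0.2128·V_1 = 0
Determinant D = (0.2129)(0.3913) - (-0.2128)(-0.2128) = 0.03803
V_1 = [(0.000625)(0.3913) - (-0.2128)(0)]/D = 0.006431 V
V_2 = [(0.2129)(0) - (0.000625)(-0.2128)]/D = 0.003496 V
V_th = V_2 - V_3 = 0.003496 - 0 = 0.003496 V
Step 2 — R_th: zero the source — replace V1 by a short circuit (node 3 merges into node 0) — and find the resistance seen between A (node 2) and B (node 0).
Reduce the network between node 2 (A) and node 0 (B) by series/parallel combination:
  Rp1 = R1 ‖ R3 (parallel, both between nodes 0 and 1) = 1/(1/24000 + 1/16000) = 9600 Ω
  Rs1 = R2 + Rp1 (series, joined only at node 1) = 4.7 + 9600 = 9605 Ω
  Rp2 = R4 ‖ Rs1 (parallel, both between nodes 0 and 2) = 1/(1/5.6 + 1/9605) = 5.597 Ω
R_th = 5.597 Ω

Final answer: V_th = 0.003496 V, R_th = 5.597 Ω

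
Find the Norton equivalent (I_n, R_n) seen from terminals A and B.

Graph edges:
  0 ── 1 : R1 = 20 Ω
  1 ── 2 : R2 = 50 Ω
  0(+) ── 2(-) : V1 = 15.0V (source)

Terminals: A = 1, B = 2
Find the Thévenin equivalent first; then I_n = V_th/R_th and R_n = R_th.
Step 1 — V_th is the open-circuit voltage V_A - V_B (nothing connected across the terminals).
Nodal analysis, taking node 2 as the 0 V reference.
Source V1 fixes V_0 = 15 V.
KCL at each unknown node (sum of currents leaving = 0; resistances in Ω):
  Node 1: (V_1 - 15)/20 + (V_1 - 0)/50 = 0
Collecting terms: 0.07 × V_1 = 0.75  =>  V_1 = 10.71 V
V_th = V_1 - V_2 = 10.71 - 0 = 10.71 V
Step 2 — R_th: zero the source — replace V1 by a short circuit (node 2 merges into node 0) — and find the resistance seen between A (node 1) and B (node 0).
Reduce the network between node 1 (A) and node 0 (B) by series/parallel combination:
  Rp1 = R1 ‖ R2 (parallel, both between nodes 0 and 1) = 1/(1/20 + 1/50) = 14.29 Ω
R_th = 14.29 Ω
I_n = V_th/R_th = 10.71/14.29 = 0.75 A, and R_n = R_th = 14.29 Ω

Final answer: I_n = 0.75 A, R_n = 14.29 Ω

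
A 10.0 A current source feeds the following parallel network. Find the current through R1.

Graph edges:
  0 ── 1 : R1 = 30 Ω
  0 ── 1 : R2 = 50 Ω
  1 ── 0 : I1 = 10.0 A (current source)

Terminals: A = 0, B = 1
All resistors sit directly between nodes 0 and 1, so they are in parallel and share one voltage V; the full source current 10 A splits among them.
1/R_par = 1/30 + 1/50 = 0.05333 S  =>  R_par = 18.75 Ω
V = I × R_par = 10 × 18.75 = 187.5 V
I_R1 = V/R1 = 187.5/30 = 6.25 A

Final answer: 6.25 A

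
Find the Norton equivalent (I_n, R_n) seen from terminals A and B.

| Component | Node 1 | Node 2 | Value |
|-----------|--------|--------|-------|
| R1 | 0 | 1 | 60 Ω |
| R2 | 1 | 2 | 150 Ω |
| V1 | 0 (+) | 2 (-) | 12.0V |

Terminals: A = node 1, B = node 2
Find the Thévenin equivalent first; then I_n = V_th/R_th and R_n = R_th.
Step 1 — V_th is the open-circuit voltage V_A - V_B (nothing connected across the terminals).
Nodal analysis, taking node 2 as the 0 V reference.
Source V1 fixes V_0 = 12 V.
KCL at each unknown node (sum of currents leaving = 0; resistances in Ω):
  Node 1: (V_1 - 12)/60 + (V_1 - 0)/150 = 0
Collecting terms: 0.02333 × V_1 = 0.2  =>  V_1 = 8.571 V
V_th = V_1 - V_2 = 8.571 - 0 = 8.571 V
Step 2 — R_th: zero the source — replace V1 by a short circuit (node 2 merges into node 0) — and find the resistance seen between A (node 1) and B (node 0).
Reduce the network between node 1 (A) and node 0 (B) by series/parallel combination:
  Rp1 = R1 ‖ R2 (parallel, both between nodes 0 and 1) = 1/(1/60 + 1/150) = 42.86 Ω
R_th = 42.86 Ω
I_n = V_th/R_th = 8.571/42.86 = 0.2 A, and R_n = R_th = 42.86 Ω

Final answer: I_n = 0.2 A, R_n = 42.86 Ω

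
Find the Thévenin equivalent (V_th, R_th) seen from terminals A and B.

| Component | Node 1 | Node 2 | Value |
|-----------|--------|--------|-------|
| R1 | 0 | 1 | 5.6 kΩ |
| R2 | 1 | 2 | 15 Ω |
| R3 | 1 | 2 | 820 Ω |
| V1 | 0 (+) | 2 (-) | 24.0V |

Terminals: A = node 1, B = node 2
Step 1 — V_th is the open-circuit voltage V_A - V_B (nothing connected across the terminals).
Nodal analysis, taking node 2 as the 0 V reference.
Source V1 fixes V_0 = 24 V.
KCL at each unknown node (sum of currents leaving = 0; resistances in Ω):
  Node 1: (V_1 - 24)/5600 + (V_1 - 0)/15 + (V_1 - 0)/820 = 0
Collecting terms: 0.06806 × V_1 = 0.004286  =>  V_1 = 0.06297 V
V_th = V_1 - V_2 = 0.06297 - 0 = 0.06297 V
Step 2 — R_th: zero the source — replace V1 by a short circuit (node 2 merges into node 0) — and find the resistance seen between A (node 1) and B (node 0).
Reduce the network between node 1 (A) and node 0 (B) by series/parallel combination:
  Rp1 = R1 ‖ R2 ‖ R3 (parallel, all between nodes 0 and 1) = 1/(1/5600 + 1/15 + 1/820) = 14.69 Ω
R_th = 14.69 Ω

Final answer: V_th = 0.06297 V, R_th = 14.69 Ω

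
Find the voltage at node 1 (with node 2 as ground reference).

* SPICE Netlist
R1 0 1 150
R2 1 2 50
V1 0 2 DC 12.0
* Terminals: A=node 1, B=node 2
Nodal analysis, taking node 2 as the 0 V reference.
Source V1 fixes V_0 = 12 V.
KCL at each unknown node (sum of currents leaving = 0; resistances in Ω):
  Node 1: (V_1 - 12)/150 + (V_1 - 0)/50 = 0
Collecting terms: 0.02667 × V_1 = 0.08  =>  V_1 = 3 V
The requested potential is V_1 = 3 V.

Final answer: V_1 = 3 V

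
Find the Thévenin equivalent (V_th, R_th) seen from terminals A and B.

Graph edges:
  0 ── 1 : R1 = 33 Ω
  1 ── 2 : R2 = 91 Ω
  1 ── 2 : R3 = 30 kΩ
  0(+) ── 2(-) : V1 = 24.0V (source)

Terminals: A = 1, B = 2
Step 1 — V_th is the open-circuit voltage V_A - V_B (nothing connected across the terminals).
Nodal analysis, taking node 2 as the 0 V reference.
Source V1 fixes V_0 = 24 V.
KCL at each unknown node (sum of currents leaving = 0; resistances in Ω):
  Node 1: (V_1 - 24)/33 + (V_1 - 0)/91 + (V_1 - 0)/30000 = 0
Collecting terms: 0.04133 × V_1 = 0.7273  =>  V_1 = 17.6 V
V_th = V_1 - V_2 = 17.6 - 0 = 17.6 V
Step 2 — R_th: zero the source — replace V1 by a short circuit (node 2 merges into node 0) — and find the resistance seen between A (node 1) and B (node 0).
Reduce the network between node 1 (A) and node 0 (B) by series/parallel combination:
  Rp1 = R1 ‖ R2 ‖ R3 (parallel, all between nodes 0 and 1) = 1/(1/33 + 1/91 + 1/30000) = 24.2 Ω
R_th = 24.2 Ω

Final answer: V_th = 17.6 V, R_th = 24.2 Ω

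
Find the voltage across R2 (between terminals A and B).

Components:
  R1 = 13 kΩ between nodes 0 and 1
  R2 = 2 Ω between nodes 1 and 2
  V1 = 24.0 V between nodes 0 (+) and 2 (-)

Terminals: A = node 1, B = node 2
R1 and R2 are in series across V1 (node 0 → node 1 → node 2), and the output A–B is taken across R2, so this is a voltage divider.
Series current: I = V1/(R1 + R2) = 24/(13000 + 2) = 24/13000 = 0.001846 A
V_R2 = I × R2 = V1 × R2/(R1 + R2) = 24 × 2/13000 = 0.003692 V

Final answer: 0.003692 V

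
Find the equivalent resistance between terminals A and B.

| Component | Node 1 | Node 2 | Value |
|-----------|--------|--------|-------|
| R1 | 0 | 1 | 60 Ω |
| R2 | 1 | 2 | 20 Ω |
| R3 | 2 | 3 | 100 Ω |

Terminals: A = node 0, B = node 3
Reduce the network between node 0 (A) and node 3 (B) by series/parallel combination:
  Rs1 = R1 + R2 (series, joined only at node 1) = 60 + 20 = 80 Ω
  Rs2 = R3 + Rs1 (series, joined only at node 2) = 100 + 80 = 180 Ω
R_eq = 180 Ω

Final answer: 180 Ω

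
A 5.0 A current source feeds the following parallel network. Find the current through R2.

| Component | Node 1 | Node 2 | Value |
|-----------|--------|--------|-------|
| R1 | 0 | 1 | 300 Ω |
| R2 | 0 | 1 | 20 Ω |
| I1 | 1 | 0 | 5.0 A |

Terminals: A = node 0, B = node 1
All resistors sit directly between nodes 0 and 1, so they are in parallel and share one voltage V; the full source current 5 A splits among them.
1/R_par = 1/300 + 1/20 = 0.05333 S  =>  R_par = 18.75 Ω
V = I × R_par = 5 × 18.75 = 93.75 V
I_R2 = V/R2 = 93.75/20 = 4.688 A

Final answer: 4.688 A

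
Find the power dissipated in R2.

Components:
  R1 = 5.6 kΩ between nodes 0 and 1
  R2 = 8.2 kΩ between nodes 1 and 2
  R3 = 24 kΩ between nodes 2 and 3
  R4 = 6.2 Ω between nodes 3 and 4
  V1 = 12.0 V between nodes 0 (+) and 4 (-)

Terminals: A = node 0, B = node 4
Nodal analysis, taking node 4 as the 0 V reference.
Source V1 fixes V_0 = 12 V.
KCL at each unknown node (sum of currents leaving = 0; resistances in Ω):
  Node 1: (V_1 - 12)/5600 + (V_1 - V_2)/8200 = 0
  Node 2: (V_2 - V_1)/8200 + (V_2 - V_3)/24000 = 0
  Node 3: (V_3 - V_2)/24000 + (V_3 - 0)/6.2 = 0
Collecting terms (coefficients in siemens):
  0.0003005·V_1 - 0.000122·V_2 = 0.002143
  0.0001636·V_2 - 0.000122·V_1 - 0.00004167·V_3 = 0
  0.1613·V_3 - 0.00004167·V_2 = 0
Solving these 3 simultaneous equations (Gaussian elimination) gives:
  V_1 = 10.22 V, V_2 = 7.62 V, V_3 = 0.001968 V
I_R2 = (V_1 - V_2)/R2 = (10.22 - 7.62)/8200 = 0.0003174 A
P_R2 = I_R2² × R2 = (0.0003174)² × 8200 = 0.0008261 W

Final answer: 0.0008261 W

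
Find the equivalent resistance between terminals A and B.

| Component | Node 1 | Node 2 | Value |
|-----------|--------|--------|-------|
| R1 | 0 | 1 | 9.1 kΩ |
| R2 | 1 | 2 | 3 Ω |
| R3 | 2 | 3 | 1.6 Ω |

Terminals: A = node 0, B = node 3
Reduce the network between node 0 (A) and node 3 (B) by series/parallel combination:
  Rs1 = R1 + R2 (series, joined only at node 1) = 9100 + 3 = 9103 Ω
  Rs2 = R3 + Rs1 (series, joined only at node 2) = 1.6 + 9103 = 9105 Ω
R_eq = 9.105 kΩ

Final answer: 9.105 kΩ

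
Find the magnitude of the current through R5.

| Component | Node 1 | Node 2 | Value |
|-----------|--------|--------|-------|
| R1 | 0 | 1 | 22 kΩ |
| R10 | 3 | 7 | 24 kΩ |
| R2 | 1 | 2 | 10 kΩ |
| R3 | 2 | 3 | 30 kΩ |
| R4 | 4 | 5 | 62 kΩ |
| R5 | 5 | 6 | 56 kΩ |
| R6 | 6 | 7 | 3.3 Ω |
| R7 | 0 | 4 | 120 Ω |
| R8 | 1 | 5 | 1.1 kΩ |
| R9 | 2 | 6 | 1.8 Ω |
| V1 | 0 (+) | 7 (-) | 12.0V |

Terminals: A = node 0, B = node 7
Nodal analysis, taking node 7 as the 0 V reference.
Source V1 fixes V_0 = 12 V.
KCL at each unknown node (sum of currents leaving = 0; resistances in Ω):
  Node 1: (V_1 - 12)/22000 + (V_1 - V_2)/10000 + (V_1 - V_5)/1100 = 0
  Node 2: (V_2 - V_1)/10000 + (V_2 - V_3)/30000 + (V_2 - V_6)/1.8 = 0
  Node 3: (V_3 - V_2)/30000 + (V_3 - 0)/24000 = 0
  Node 4: (V_4 - V_5)/62000 + (V_4 - 12)/120 = 0
  Node 5: (V_5 - V_4)/62000 + (V_5 - V_6)/56000 + (V_5 - V_1)/1100 = 0
  Node 6: (V_6 - V_5)/56000 + (V_6 - 0)/3.3 + (V_6 - V_2)/1.8 = 0
Collecting terms (coefficients in siemens):
  0.001055·V_1 - 0.0001·V_2 - 0.0009091·V_5 = 0.0005455
  0.5557·V_2 - 0.0001·V_1 - 0.00003333·V_3 - 0.5556·V_6 = 0
  0.000075·V_3 - 0.00003333·V_2 = 0
  0.008349·V_4 - 0.00001613·V_5 = 0.1
  0.0009431·V_5 - 0.0009091·V_1 - 0.00001613·V_4 - 0.00001786·V_6 = 0
  0.8586·V_6 - 0.5556·V_2 - 0.00001786·V_5 = 0
Solving these 6 simultaneous equations (Gaussian elimination) gives:
  V_1 = 4.108 V, V_2 = 0.002339 V, V_3 = 0.001039 V, V_4 = 11.98 V
  V_5 = 4.165 V, V_6 = 0.0016 V
I_R5 = (V_5 - V_6)/R5 = (4.165 - 0.0016)/56000 = 0.00007434 A
|I_R5| = 0.00007434 A

Final answer: |I_R5| = 7.434e-05 A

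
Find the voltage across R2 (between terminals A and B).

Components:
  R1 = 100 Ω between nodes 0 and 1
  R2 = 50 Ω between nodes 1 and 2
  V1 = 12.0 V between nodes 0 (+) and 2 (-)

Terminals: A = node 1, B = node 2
R1 and R2 are in series across V1 (node 0 → node 1 → node 2), and the output A–B is taken across R2, so this is a voltage divider.
Series current: I = V1/(R1 + R2) = 12/(100 + 50) = 12/150 = 0.08 A
V_R2 = I × R2 = V1 × R2/(R1 + R2) = 12 × 50/150 = 4 V

Final answer: 4 V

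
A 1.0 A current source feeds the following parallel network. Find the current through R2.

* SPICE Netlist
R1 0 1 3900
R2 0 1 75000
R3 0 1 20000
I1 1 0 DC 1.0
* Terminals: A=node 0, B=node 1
All resistors sit directly between nodes 0 and 1, so they are in parallel and share one voltage V; the full source current 1 A splits among them.
1/R_par = 1/3900 + 1/75000 + 1/20000 = 0.0003197 S  =>  R_par = 3128 Ω
V = I × R_par = 1 × 3128 = 3128 V
I_R2 = V/R2 = 3128/75000 = 0.0417 A

Final answer: 0.0417 A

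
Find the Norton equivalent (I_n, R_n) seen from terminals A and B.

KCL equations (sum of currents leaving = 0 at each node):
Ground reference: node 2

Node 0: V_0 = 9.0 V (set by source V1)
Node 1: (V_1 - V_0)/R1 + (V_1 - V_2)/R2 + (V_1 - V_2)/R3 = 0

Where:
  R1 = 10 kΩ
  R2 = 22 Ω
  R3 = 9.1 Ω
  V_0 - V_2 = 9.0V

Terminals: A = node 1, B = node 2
Find the Thévenin equivalent first; then I_n = V_th/R_th and R_n = R_th.
Step 1 — V_th is the open-circuit voltage V_A - V_B (nothing connected across the terminals).
Nodal analysis, taking node 2 as the 0 V reference.
Source V1 fixes V_0 = 9 V.
KCL at each unknown node (sum of currents leaving = 0; resistances in Ω):
  Node 1: (V_1 - 9)/10000 + (V_1 - 0)/22 + (V_1 - 0)/9.1 = 0
Collecting terms: 0.1554 × V_1 = 0.0009  =>  V_1 = 0.00579 V
V_th = V_1 - V_2 = 0.00579 - 0 = 0.00579 V
Step 2 — R_th: zero the source — replace V1 by a short circuit (node 2 merges into node 0) — and find the resistance seen between A (node 1) and B (node 0).
Reduce the network between node 1 (A) and node 0 (B) by series/parallel combination:
  Rp1 = R1 ‖ R2 ‖ R3 (parallel, all between nodes 0 and 1) = 1/(1/10000 + 1/22 + 1/9.1) = 6.433 Ω
R_th = 6.433 Ω
I_n = V_th/R_th = 0.00579/6.433 = 0.0009 A, and R_n = R_th = 6.433 Ω

Final answer: I_n = 0.0009 A, R_n = 6.433 Ω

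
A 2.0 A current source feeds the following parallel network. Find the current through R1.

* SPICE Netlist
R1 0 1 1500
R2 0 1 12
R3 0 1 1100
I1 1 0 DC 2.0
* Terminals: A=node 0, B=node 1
All resistors sit directly between nodes 0 and 1, so they are in parallel and share one voltage V; the full source current 2 A splits among them.
1/R_par = 1/1500 + 1/12 + 1/1100 = 0.08491 S  =>  R_par = 11.78 Ω
V = I × R_par = 2 × 11.78 = 23.55 V
I_R1 = V/R1 = 23.55/1500 = 0.0157 A

Final answer: 0.0157 A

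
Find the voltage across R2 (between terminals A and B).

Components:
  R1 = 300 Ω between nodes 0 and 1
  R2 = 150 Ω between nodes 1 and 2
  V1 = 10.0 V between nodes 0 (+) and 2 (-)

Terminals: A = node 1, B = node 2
R1 and R2 are in series across V1 (node 0 → node 1 → node 2), and the output A–B is taken across R2, so this is a voltage divider.
Series current: I = V1/(R1 + R2) = 10/(300 + 150) = 10/450 = 0.02222 A
V_R2 = I × R2 = V1 × R2/(R1 + R2) = 10 × 150/450 = 3.333 V

Final answer: 3.333 V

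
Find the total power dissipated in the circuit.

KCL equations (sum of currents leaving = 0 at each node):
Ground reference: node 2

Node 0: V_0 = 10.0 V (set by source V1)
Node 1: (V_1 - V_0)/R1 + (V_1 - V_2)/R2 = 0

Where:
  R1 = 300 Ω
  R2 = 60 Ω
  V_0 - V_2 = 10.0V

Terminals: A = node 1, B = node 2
Nodal analysis, taking node 2 as the 0 V reference.
Source V1 fixes V_0 = 10 V.
KCL at each unknown node (sum of currents leaving = 0; resistances in Ω):
  Node 1: (V_1 - 10)/300 + (V_1 - 0)/60 = 0
Collecting terms: 0.02 × V_1 = 0.03333  =>  V_1 = 1.667 V
Power in each resistor, P = (ΔV)²/R:
  P_R1 = (10 - 1.667)²/300 = 0.2315 W
  P_R2 = (1.667 - 0)²/60 = 0.0463 W
P_total = P_R1 + P_R2 = 0.2778 W

Final answer: 0.2778 W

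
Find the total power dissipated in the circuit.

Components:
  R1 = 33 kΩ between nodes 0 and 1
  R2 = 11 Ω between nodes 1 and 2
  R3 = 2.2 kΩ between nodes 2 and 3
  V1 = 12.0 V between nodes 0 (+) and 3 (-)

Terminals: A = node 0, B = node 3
Nodal analysis, taking node 3 as the 0 V reference.
Source V1 fixes V_0 = 12 V.
KCL at each unknown node (sum of currents leaving = 0; resistances in Ω):
  Node 1: (V_1 - 12)/33000 + (V_1 - V_2)/11 = 0
  Node 2: (V_2 - V_1)/11 + (V_2 - 0)/2200 = 0
Collecting terms (coefficients in siemens):
  0.09094·V_1 - 0.09091·V_2 = 0.0003636
  0.09136·V_2 - 0.09091·V_1 = 0
Determinant D = (0.09094)(0.09136) - (-0.09091)(-0.09091) = 0.00004409
V_1 = [(0.0003636)(0.09136) - (-0.09091)(0)]/D = 0.7535 V
V_2 = [(0.09094)(0) - (0.0003636)(-0.09091)]/D = 0.7498 V
Power in each resistor, P = (ΔV)²/R:
  P_R1 = (12 - 0.7535)²/33000 = 0.003833 W
  P_R2 = (0.7535 - 0.7498)²/11 = 0.000001278 W
  P_R3 = (0.7498 - 0)²/2200 = 0.0002555 W
P_total = P_R1 + P_R2 + P_R3 = 0.00409 W

Final answer: 0.00409 W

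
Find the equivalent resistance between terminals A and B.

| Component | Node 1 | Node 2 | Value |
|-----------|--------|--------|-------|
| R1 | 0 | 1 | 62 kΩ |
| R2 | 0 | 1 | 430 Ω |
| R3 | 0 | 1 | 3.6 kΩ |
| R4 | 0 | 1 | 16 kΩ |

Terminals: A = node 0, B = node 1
Reduce the network between node 0 (A) and node 1 (B) by series/parallel combination:
  Rp1 = R1 ‖ R2 ‖ R3 ‖ R4 (parallel, all between nodes 0 and 1) = 1/(1/62000 + 1/430 + 1/3600 + 1/16000) = 372.9 Ω
R_eq = 372.9 Ω

Final answer: 372.9 Ω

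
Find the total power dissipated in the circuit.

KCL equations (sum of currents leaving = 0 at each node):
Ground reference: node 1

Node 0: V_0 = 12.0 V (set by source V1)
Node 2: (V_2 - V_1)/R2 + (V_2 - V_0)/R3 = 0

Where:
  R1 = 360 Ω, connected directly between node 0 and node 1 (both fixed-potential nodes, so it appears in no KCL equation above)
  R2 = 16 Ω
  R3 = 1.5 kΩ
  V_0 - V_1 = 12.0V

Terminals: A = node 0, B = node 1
Nodal analysis, taking node 1 as the 0 V reference.
Source V1 fixes V_0 = 12 V.
KCL at each unknown node (sum of currents leaving = 0; resistances in Ω):
  Node 2: (V_2 - 0)/16 + (V_2 - 12)/1500 = 0
Collecting terms: 0.06317 × V_2 = 0.008  =>  V_2 = 0.1266 V
Power in each resistor, P = (ΔV)²/R:
  P_R1 = (12 - 0)²/360 = 0.4 W
  P_R2 = (0 - 0.1266)²/16 = 0.001002 W
  P_R3 = (12 - 0.1266)²/1500 = 0.09398 W
P_total = P_R1 + P_R2 + P_R3 = 0.495 W

Final answer: 0.495 W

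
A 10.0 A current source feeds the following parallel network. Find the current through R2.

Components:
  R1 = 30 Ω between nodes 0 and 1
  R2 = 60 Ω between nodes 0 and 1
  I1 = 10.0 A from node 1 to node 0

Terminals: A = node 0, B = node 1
All resistors sit directly between nodes 0 and 1, so they are in parallel and share one voltage V; the full source current 10 A splits among them.
1/R_par = 1/30 + 1/60 = 0.05 S  =>  R_par = 20 Ω
V = I × R_par = 10 × 20 = 200 V
I_R2 = V/R2 = 200/60 = 3.333 A

Final answer: 3.333 A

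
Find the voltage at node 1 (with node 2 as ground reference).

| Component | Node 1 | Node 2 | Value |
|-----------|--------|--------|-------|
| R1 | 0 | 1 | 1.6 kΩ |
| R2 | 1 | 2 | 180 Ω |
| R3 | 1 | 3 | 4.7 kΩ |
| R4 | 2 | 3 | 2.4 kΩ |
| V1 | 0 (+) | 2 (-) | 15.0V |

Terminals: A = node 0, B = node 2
Nodal analysis, taking node 2 as the 0 V reference.
Source V1 fixes V_0 = 15 V.
KCL at each unknown node (sum of currents leaving = 0; resistances in Ω):
  Node 1: (V_1 - 15)/1600 + (V_1 - 0)/180 + (V_1 - V_3)/4700 = 0
  Node 3: (V_3 - V_1)/4700 + (V_3 - 0)/2400 = 0
Collecting terms (coefficients in siemens):
  0.006393·V_1 - 0.0002128·V_3 = 0.009375
  0.0006294·V_3 - 0.0002128·V_1 = 0
Determinant D = (0.006393)(0.0006294) - (-0.0002128)(-0.0002128) = 0.000003979
V_1 = [(0.009375)(0.0006294) - (-0.0002128)(0)]/D = 1.483 V
V_3 = [(0.006393)(0) - (0.009375)(-0.0002128)]/D = 0.5013 V
The requested potential is V_1 = 1.483 V.

Final answer: V_1 = 1.483 V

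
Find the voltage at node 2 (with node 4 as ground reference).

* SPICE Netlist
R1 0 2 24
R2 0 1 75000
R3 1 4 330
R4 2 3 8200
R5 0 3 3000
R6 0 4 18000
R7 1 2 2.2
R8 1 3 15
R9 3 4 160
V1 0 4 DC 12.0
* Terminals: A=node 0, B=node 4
Nodal analysis, taking node 4 as the 0 V reference.
Source V1 fixes V_0 = 12 V.
KCL at each unknown node (sum of currents leaving = 0; resistances in Ω):
  Node 1: (V_1 - 12)/75000 + (V_1 - 0)/330 + (V_1 - V_2)/2.2 + (V_1 - V_3)/15 = 0
  Node 2: (V_2 - 12)/24 + (V_2 - V_3)/8200 + (V_2 - V_1)/2.2 = 0
  Node 3: (V_3 - V_2)/8200 + (V_3 - 12)/3000 + (V_3 - V_1)/15 + (V_3 - 0)/160 = 0
Collecting terms (coefficients in siemens):
  0.5243·V_1 - 0.4545·V_2 - 0.06667·V_3 = 0.00016
  0.4963·V_2 - 0.4545·V_1 - 0.000122·V_3 = 0.5
  0.07337·V_3 - 0.06667·V_1 - 0.000122·V_2 = 0.004
Solving these 3 simultaneous equations (Gaussian elimination) gives:
  V_1 = 9.784 V, V_2 = 9.969 V, V_3 = 8.961 V
The requested potential is V_2 = 9.969 V.

Final answer: V_2 = 9.969 V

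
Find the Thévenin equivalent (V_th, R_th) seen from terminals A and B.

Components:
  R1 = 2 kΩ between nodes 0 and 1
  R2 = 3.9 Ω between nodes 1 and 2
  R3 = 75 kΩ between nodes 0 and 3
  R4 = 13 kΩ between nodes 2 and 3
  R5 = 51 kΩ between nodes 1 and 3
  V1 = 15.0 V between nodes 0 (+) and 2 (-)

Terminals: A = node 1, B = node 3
Step 1 — V_th is the open-circuit voltage V_A - V_B (nothing connected across the terminals).
Nodal analysis, taking node 2 as the 0 V reference.
Source V1 fixes V_0 = 15 V.
KCL at each unknown node (sum of currents leaving = 0; resistances in Ω):
  Node 1: (V_1 - 15)/2000 + (V_1 - 0)/3.9 + (V_1 - V_3)/51000 = 0
  Node 3: (V_3 - 15)/75000 + (V_3 - 0)/13000 + (V_3 - V_1)/51000 = 0
Collecting terms (coefficients in siemens):
  0.2569·V_1 - 0.00001961·V_3 = 0.0075
  0.0001099·V_3 - 0.00001961·V_1 = 0.0002
Determinant D = (0.2569)(0.0001099) - (-0.00001961)(-0.00001961) = 0.00002823
V_1 = [(0.0075)(0.0001099) - (-0.00001961)(0.0002)]/D = 0.02933 V
V_3 = [(0.2569)(0.0002) - (0.0075)(-0.00001961)]/D = 1.826 V
V_th = V_1 - V_3 = 0.02933 - 1.826 = -1.796 V
Step 2 — R_th: zero the source — replace V1 by a short circuit (node 2 merges into node 0) — and find the resistance seen between A (node 1) and B (node 3).
Reduce the network between node 1 (A) and node 3 (B) by series/parallel combination:
  Rp1 = R1 ‖ R2 (parallel, both between nodes 0 and 1) = 1/(1/2000 + 1/3.9) = 3.892 Ω
  Rp2 = R3 ‖ R4 (parallel, both between nodes 0 and 3) = 1/(1/75000 + 1/13000) = 11080 Ω
  Rs1 = Rp1 + Rp2 (series, joined only at node 0) = 3.892 + 11080 = 11080 Ω
  Rp3 = R5 ‖ Rs1 (parallel, both between nodes 1 and 3) = 1/(1/51000 + 1/11080) = 9105 Ω
R_th = 9.105 kΩ

Final answer: V_th = -1.796 V, R_th = 9.105 kΩ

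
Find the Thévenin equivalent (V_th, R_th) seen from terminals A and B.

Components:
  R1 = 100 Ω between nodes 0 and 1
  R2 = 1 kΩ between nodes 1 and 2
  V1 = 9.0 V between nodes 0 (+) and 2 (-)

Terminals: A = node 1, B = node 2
Step 1 — V_th is the open-circuit voltage V_A - V_B (nothing connected across the terminals).
Nodal analysis, taking node 2 as the 0 V reference.
Source V1 fixes V_0 = 9 V.
KCL at each unknown node (sum of currents leaving = 0; resistances in Ω):
  Node 1: (V_1 - 9)/100 + (V_1 - 0)/1000 = 0
Collecting terms: 0.011 × V_1 = 0.09  =>  V_1 = 8.182 V
V_th = V_1 - V_2 = 8.182 - 0 = 8.182 V
Step 2 — R_th: zero the source — replace V1 by a short circuit (node 2 merges into node 0) — and find the resistance seen between A (node 1) and B (node 0).
Reduce the network between node 1 (A) and node 0 (B) by series/parallel combination:
  Rp1 = R1 ‖ R2 (parallel, both between nodes 0 and 1) = 1/(1/100 + 1/1000) = 90.91 Ω
R_th = 90.91 Ω

Final answer: V_th = 8.182 V, R_th = 90.91 Ω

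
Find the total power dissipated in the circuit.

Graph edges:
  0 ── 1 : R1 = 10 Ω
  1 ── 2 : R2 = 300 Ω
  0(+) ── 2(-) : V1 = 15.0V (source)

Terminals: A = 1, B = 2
Nodal analysis, taking node 2 as the 0 V reference.
Source V1 fixes V_0 = 15 V.
KCL at each unknown node (sum of currents leaving = 0; resistances in Ω):
  Node 1: (V_1 - 15)/10 + (V_1 - 0)/300 = 0
Collecting terms: 0.1033 × V_1 = 1.5  =>  V_1 = 14.52 V
Power in each resistor, P = (ΔV)²/R:
  P_R1 = (15 - 14.52)²/10 = 0.02341 W
  P_R2 = (14.52 - 0)²/300 = 0.7024 W
P_total = P_R1 + P_R2 = 0.7258 W

Final answer: 0.7258 W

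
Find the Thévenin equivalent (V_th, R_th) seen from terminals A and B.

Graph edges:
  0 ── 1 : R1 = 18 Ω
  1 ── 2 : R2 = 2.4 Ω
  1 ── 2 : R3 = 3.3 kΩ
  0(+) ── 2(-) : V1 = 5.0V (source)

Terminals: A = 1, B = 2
Step 1 — V_th is the open-circuit voltage V_A - V_B (nothing connected across the terminals).
Nodal analysis, taking node 2 as the 0 V reference.
Source V1 fixes V_0 = 5 V.
KCL at each unknown node (sum of currents leaving = 0; resistances in Ω):
  Node 1: (V_1 - 5)/18 + (V_1 - 0)/2.4 + (V_1 - 0)/3300 = 0
Collecting terms: 0.4725 × V_1 = 0.2778  =>  V_1 = 0.5879 V
V_th = V_1 - V_2 = 0.5879 - 0 = 0.5879 V
Step 2 — R_th: zero the source — replace V1 by a short circuit (node 2 merges into node 0) — and find the resistance seen between A (node 1) and B (node 0).
Reduce the network between node 1 (A) and node 0 (B) by series/parallel combination:
  Rp1 = R1 ‖ R2 ‖ R3 (parallel, all between nodes 0 and 1) = 1/(1/18 + 1/2.4 + 1/3300) = 2.116 Ω
R_th = 2.116 Ω

Final answer: V_th = 0.5879 V, R_th = 2.116 Ω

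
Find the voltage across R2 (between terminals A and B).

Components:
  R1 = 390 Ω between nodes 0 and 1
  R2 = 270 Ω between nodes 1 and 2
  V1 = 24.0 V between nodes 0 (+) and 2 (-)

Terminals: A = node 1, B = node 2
R1 and R2 are in series across V1 (node 0 → node 1 → node 2), and the output A–B is taken across R2, so this is a voltage divider.
Series current: I = V1/(R1 + R2) = 24/(390 + 270) = 24/660 = 0.03636 A
V_R2 = I × R2 = V1 × R2/(R1 + R2) = 24 × 270/660 = 9.818 V

Final answer: 9.818 V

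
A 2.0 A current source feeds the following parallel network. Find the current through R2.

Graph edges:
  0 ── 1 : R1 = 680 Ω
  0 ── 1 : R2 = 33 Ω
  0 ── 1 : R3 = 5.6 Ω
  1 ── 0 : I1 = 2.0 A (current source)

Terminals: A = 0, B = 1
All resistors sit directly between nodes 0 and 1, so they are in parallel and share one voltage V; the full source current 2 A splits among them.
1/R_par = 1/680 + 1/33 + 1/5.6 = 0.2103 S  =>  R_par = 4.754 Ω
V = I × R_par = 2 × 4.754 = 9.508 V
I_R2 = V/R2 = 9.508/33 = 0.2881 A

Final answer: 0.2881 A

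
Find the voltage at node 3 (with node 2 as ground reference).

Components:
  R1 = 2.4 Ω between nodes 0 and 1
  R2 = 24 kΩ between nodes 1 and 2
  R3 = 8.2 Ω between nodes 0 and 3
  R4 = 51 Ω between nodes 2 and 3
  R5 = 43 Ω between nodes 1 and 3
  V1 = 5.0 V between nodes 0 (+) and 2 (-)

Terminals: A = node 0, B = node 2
Nodal analysis, taking node 2 as the 0 V reference.
Source V1 fixes V_0 = 5 V.
KCL at each unknown node (sum of currents leaving = 0; resistances in Ω):
  Node 1: (V_1 - 5)/2.4 + (V_1 - 0)/24000 + (V_1 - V_3)/43 = 0
  Node 3: (V_3 - 5)/8.2 + (V_3 - 0)/51 + (V_3 - V_1)/43 = 0
Collecting terms (coefficients in siemens):
  0.44·V_1 - 0.02326·V_3 = 2.083
  0.1648·V_3 - 0.02326·V_1 = 0.6098
Determinant D = (0.44)(0.1648) - (-0.02326)(-0.02326) = 0.07197
V_1 = [(2.083)(0.1648) - (-0.02326)(0.6098)]/D = 4.968 V
V_3 = [(0.44)(0.6098) - (2.083)(-0.02326)]/D = 4.401 V
The requested potential is V_3 = 4.401 V.

Final answer: V_3 = 4.401 V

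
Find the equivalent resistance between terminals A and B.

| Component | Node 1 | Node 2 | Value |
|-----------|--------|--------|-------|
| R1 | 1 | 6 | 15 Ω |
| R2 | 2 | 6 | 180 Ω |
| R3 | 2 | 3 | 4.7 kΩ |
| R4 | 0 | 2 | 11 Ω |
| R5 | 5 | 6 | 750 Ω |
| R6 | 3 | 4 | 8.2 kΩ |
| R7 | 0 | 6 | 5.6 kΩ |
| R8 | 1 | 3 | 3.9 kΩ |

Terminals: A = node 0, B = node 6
Reduce the network between node 0 (A) and node 6 (B) by series/parallel combination:
  Rs1 = R1 + R8 (series, joined only at node 1) = 15 + 3900 = 3915 Ω
  R6 touches the rest of the network only at node 3 (its other end, node 4, goes nowhere), so no current can flow through it — remove it.
  Rs2 = R3 + Rs1 (series, joined only at node 3) = 4700 + 3915 = 8615 Ω
  Rp1 = R2 ‖ Rs2 (parallel, both between nodes 2 and 6) = 1/(1/180 + 1/8615) = 176.3 Ω
  Rs3 = R4 + Rp1 (series, joined only at node 2) = 11 + 176.3 = 187.3 Ω
  Rp2 = R7 ‖ Rs3 (parallel, both between nodes 0 and 6) = 1/(1/5600 + 1/187.3) = 181.3 Ω
  R5 touches the rest of the network only at node 6 (its other end, node 5, goes nowhere), so no current can flow through it — remove it.
R_eq = 181.3 Ω

Final answer: 181.3 Ω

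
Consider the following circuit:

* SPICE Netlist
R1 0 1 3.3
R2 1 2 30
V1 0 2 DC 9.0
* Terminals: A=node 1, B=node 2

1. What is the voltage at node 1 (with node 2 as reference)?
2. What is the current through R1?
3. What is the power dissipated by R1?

Nodal analysis, taking node 2 as the 0 V reference.
Source V1 fixes V_0 = 9 V.
KCL at each unknown node (sum of currents leaving = 0; resistances in Ω):
  Node 1: (V_1 - 9)/3.3 + (V_1 - 0)/30 = 0
Collecting terms: 0.3364 × V_1 = 2.727  =>  V_1 = 8.108 V
Part 1:
  Read off the nodal solution: V_1 = 8.108 V
Part 2:
  I_R1 = (V_0 - V_1)/R1 = (9 - 8.108)/3.3 = 0.2703 A
  Magnitude: I_R1 = 0.2703 A
Part 3:
  I_R1 = (V_0 - V_1)/R1 = (9 - 8.108)/3.3 = 0.2703 A
  P_R1 = I_R1² × R1 = (0.2703)² × 3.3 = 0.2411 W

Final answers:
1. V_1 = 8.108 V
2. I_R1 = 0.2703 A
3. P_R1 = 0.2411 W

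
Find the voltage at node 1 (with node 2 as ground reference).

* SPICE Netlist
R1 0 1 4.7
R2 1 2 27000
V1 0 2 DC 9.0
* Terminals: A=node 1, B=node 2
Nodal analysis, taking node 2 as the 0 V reference.
Source V1 fixes V_0 = 9 V.
KCL at each unknown node (sum of currents leaving = 0; resistances in Ω):
  Node 1: (V_1 - 9)/4.7 + (V_1 - 0)/27000 = 0
Collecting terms: 0.2128 × V_1 = 1.915  =>  V_1 = 8.998 V
The requested potential is V_1 = 8.998 V.

Final answer: V_1 = 8.998 V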